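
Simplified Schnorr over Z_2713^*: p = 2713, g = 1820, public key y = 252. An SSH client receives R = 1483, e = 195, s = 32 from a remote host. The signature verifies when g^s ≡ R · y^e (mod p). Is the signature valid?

g^s mod p:
1820^2 = 3312400 ≡ 2540
1820^4 ≡ 2540^2 = 6451600 ≡ 86
1820^8 ≡ 86^2 = 7396 ≡ 1970
1820^16 ≡ 1970^2 = 3880900 ≡ 1310
1820^32 ≡ 1310^2 = 1716100 ≡ 1484
R · y^e mod p:
252^2 = 63504 ≡ 1105
252^4 ≡ 1105^2 = 1221025 ≡ 175
252^8 ≡ 175^2 = 30625 ≡ 782
252^16 ≡ 782^2 = 611524 ≡ 1099
252^32 ≡ 1099^2 = 1207801 ≡ 516
252^64 ≡ 516^2 = 266256 ≡ 382
252^128 ≡ 382^2 = 145924 ≡ 2135
195 = 128 + 64 + 2 + 1, so 252^195 ≡ 2135·382·1105·252 ≡ 1009 (mod 2713)
1483·1009 = 1496347 ≡ 1484 (mod 2713)
1484 ≡ 1484 (mod 2713); signature holds.

valid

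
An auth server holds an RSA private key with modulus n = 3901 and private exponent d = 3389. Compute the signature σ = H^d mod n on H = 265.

Squares mod 3901: H^1≡265, H^2≡7, H^4≡49, H^8≡2401, H^16≡3024, H^32≡632, H^64≡1522, H^128≡3191, H^256≡871, H^512≡1847, H^1024≡1935, H^2048≡3166
3389 = 2048 + 1024 + 256 + 32 + 16 + 8 + 4 + 1, so H^3389 ≡ 3166·1935·871·632·3024·2401·49·265 ≡ 2534 (mod 3901)

2534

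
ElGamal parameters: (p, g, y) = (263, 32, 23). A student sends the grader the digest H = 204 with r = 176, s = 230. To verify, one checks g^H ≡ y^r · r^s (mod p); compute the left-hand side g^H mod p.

32^2 = 1024 ≡ 235
32^4 ≡ 235^2 = 55225 ≡ 258
32^8 ≡ 258^2 = 66564 ≡ 25
32^16 ≡ 25^2 = 625 ≡ 99
32^32 ≡ 99^2 = 9801 ≡ 70
32^64 ≡ 70^2 = 4900 ≡ 166
32^128 ≡ 166^2 = 27556 ≡ 204
204 = 128 + 64 + 8 + 4, so 32^204 ≡ 204·166·25·258 ≡ 248 (mod 263)

248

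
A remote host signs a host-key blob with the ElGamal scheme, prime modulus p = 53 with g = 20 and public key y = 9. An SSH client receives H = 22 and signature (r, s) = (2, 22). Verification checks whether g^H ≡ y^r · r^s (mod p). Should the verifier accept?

accept

Left side g^H mod p:
Squares mod 53: 20^1≡20, 20^2≡29, 20^4≡46, 20^8≡49, 20^16≡16
22 = 16 + 4 + 2, so 20^22 ≡ 16·46·29 ≡ 38 (mod 53)
Right side y^r · r^s mod p:
Squares mod 53: 9^1≡9, 9^2≡28
9^2 ≡ 28 (mod 53)
Squares mod 53: 2^1≡2, 2^2≡4, 2^4≡16, 2^8≡44, 2^16≡28
22 = 16 + 4 + 2, so 2^22 ≡ 28·16·4 ≡ 43 (mod 53)
28·43 = 1204 ≡ 38 (mod 53)
38 ≡ 38 (mod 53), so the signature is genuine.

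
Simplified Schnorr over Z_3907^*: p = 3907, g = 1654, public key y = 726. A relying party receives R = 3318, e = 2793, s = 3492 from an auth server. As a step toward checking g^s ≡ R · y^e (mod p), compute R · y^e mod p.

1464

726^2 = 527076 ≡ 3538
726^4 ≡ 3538^2 = 12517444 ≡ 3323
726^8 ≡ 3323^2 = 11042329 ≡ 1147
726^16 ≡ 1147^2 = 1315609 ≡ 2857
726^32 ≡ 2857^2 = 8162449 ≡ 726
726^64 ≡ 726^2 = 527076 ≡ 3538
726^128 ≡ 3538^2 = 12517444 ≡ 3323
726^256 ≡ 3323^2 = 11042329 ≡ 1147
726^512 ≡ 1147^2 = 1315609 ≡ 2857
726^1024 ≡ 2857^2 = 8162449 ≡ 726
726^2048 ≡ 726^2 = 527076 ≡ 3538
2793 = 2048 + 512 + 128 + 64 + 32 + 8 + 1, so 726^2793 ≡ 3538·2857·3323·3538·726·1147·726 ≡ 1689 (mod 3907)
R · y^e ≡ 3318·1689 = 5604102 ≡ 1464 (mod 3907)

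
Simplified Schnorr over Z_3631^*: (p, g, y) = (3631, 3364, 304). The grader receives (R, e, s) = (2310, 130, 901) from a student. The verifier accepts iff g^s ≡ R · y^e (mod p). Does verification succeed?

passes

g^s mod p:
Squares mod 3631: 3364^1≡3364, 3364^2≡2300, 3364^4≡3264, 3364^8≡342, 3364^16≡772, 3364^32≡500, 3364^64≡3092, 3364^128≡41, 3364^256≡1681, 3364^512≡843
901 = 512 + 256 + 128 + 4 + 1, so 3364^901 ≡ 843·1681·41·3264·3364 ≡ 2885 (mod 3631)
R · y^e mod p:
Squares mod 3631: 304^1≡304, 304^2≡1641, 304^4≡2310, 304^8≡2161, 304^16≡455, 304^32≡58, 304^64≡3364, 304^128≡2300
130 = 128 + 2, so 304^130 ≡ 2300·1641 ≡ 1691 (mod 3631)
2310·1691 = 3906210 ≡ 2885 (mod 3631)
2885 ≡ 2885 (mod 3631); signature holds.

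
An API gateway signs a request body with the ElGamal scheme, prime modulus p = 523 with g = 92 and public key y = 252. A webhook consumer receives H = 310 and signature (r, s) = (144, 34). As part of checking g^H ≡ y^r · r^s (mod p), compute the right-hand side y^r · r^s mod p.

437

Squares mod 523: 252^1≡252, 252^2≡221, 252^4≡202, 252^8≡10, 252^16≡100, 252^32≡63, 252^64≡308, 252^128≡201
144 = 128 + 16, so 252^144 ≡ 201·100 ≡ 226 (mod 523)
Squares mod 523: 144^1≡144, 144^2≡339, 144^4≡384, 144^8≡493, 144^16≡377, 144^32≡396
34 = 32 + 2, so 144^34 ≡ 396·339 ≡ 356 (mod 523)
y^r · r^s ≡ 226·356 = 80456 ≡ 437 (mod 523)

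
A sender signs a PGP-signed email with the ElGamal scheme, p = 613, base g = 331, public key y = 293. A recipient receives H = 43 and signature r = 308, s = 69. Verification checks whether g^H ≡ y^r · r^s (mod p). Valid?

yes

Left side g^H mod p:
331^2 = 109561 ≡ 447
331^4 ≡ 447^2 = 199809 ≡ 584
331^8 ≡ 584^2 = 341056 ≡ 228
331^16 ≡ 228^2 = 51984 ≡ 492
331^32 ≡ 492^2 = 242064 ≡ 542
43 = 32 + 8 + 2 + 1, so 331^43 ≡ 542·228·447·331 ≡ 396 (mod 613)
Right side y^r · r^s mod p:
293^2 = 85849 ≡ 29
293^4 ≡ 29^2 = 841 ≡ 228
293^8 ≡ 228^2 = 51984 ≡ 492
293^16 ≡ 492^2 = 242064 ≡ 542
293^32 ≡ 542^2 = 293764 ≡ 137
293^64 ≡ 137^2 = 18769 ≡ 379
293^128 ≡ 379^2 = 143641 ≡ 199
293^256 ≡ 199^2 = 39601 ≡ 369
308 = 256 + 32 + 16 + 4, so 293^308 ≡ 369·137·542·228 ≡ 584 (mod 613)
308^2 = 94864 ≡ 462
308^4 ≡ 462^2 = 213444 ≡ 120
308^8 ≡ 120^2 = 14400 ≡ 301
308^16 ≡ 301^2 = 90601 ≡ 490
308^32 ≡ 490^2 = 240100 ≡ 417
308^64 ≡ 417^2 = 173889 ≡ 410
69 = 64 + 4 + 1, so 308^69 ≡ 410·120·308 ≡ 240 (mod 613)
584·240 = 140160 ≡ 396 (mod 613)
396 ≡ 396 (mod 613), so the signature is genuine.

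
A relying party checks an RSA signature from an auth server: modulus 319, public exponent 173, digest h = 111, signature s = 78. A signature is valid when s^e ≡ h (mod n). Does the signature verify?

verifies

s^2 ≡ 78^2 = 6084 ≡ 23
s^4 ≡ 23^2 = 529 ≡ 210
s^8 ≡ 210^2 = 44100 ≡ 78
s^16 ≡ 78^2 = 6084 ≡ 23
s^32 ≡ 23^2 = 529 ≡ 210
s^64 ≡ 210^2 = 44100 ≡ 78
s^128 ≡ 78^2 = 6084 ≡ 23
173 = 128 + 32 + 8 + 4 + 1, so s^173 ≡ 23·210·78·210·78 ≡ 111 (mod 319)
s^173 mod 319 = 111 matches h.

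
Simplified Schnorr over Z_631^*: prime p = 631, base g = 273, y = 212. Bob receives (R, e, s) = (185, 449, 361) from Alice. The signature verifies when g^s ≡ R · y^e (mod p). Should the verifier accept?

g^s mod p:
273^2 = 74529 ≡ 71
273^4 ≡ 71^2 = 5041 ≡ 624
273^8 ≡ 624^2 = 389376 ≡ 49
273^16 ≡ 49^2 = 2401 ≡ 508
273^32 ≡ 508^2 = 258064 ≡ 616
273^64 ≡ 616^2 = 379456 ≡ 225
273^128 ≡ 225^2 = 50625 ≡ 145
273^256 ≡ 145^2 = 21025 ≡ 202
361 = 256 + 64 + 32 + 8 + 1, so 273^361 ≡ 202·225·616·49·273 ≡ 54 (mod 631)
R · y^e mod p:
212^2 = 44944 ≡ 143
212^4 ≡ 143^2 = 20449 ≡ 257
212^8 ≡ 257^2 = 66049 ≡ 425
212^16 ≡ 425^2 = 180625 ≡ 159
212^32 ≡ 159^2 = 25281 ≡ 41
212^64 ≡ 41^2 = 1681 ≡ 419
212^128 ≡ 419^2 = 175561 ≡ 143
212^256 ≡ 143^2 = 20449 ≡ 257
449 = 256 + 128 + 64 + 1, so 212^449 ≡ 257·143·419·212 ≡ 206 (mod 631)
185·206 = 38110 ≡ 250 (mod 631)
54 ≠ 250; the check fails.

reject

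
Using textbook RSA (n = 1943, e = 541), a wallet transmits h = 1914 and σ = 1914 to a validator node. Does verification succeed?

σ^2 ≡ 1914^2 = 3663396 ≡ 841
σ^4 ≡ 841^2 = 707281 ≡ 29
σ^8 ≡ 29^2 = 841
σ^16 ≡ 841^2 = 707281 ≡ 29
σ^32 ≡ 29^2 = 841
σ^64 ≡ 841^2 = 707281 ≡ 29
σ^128 ≡ 29^2 = 841
σ^256 ≡ 841^2 = 707281 ≡ 29
σ^512 ≡ 29^2 = 841
541 = 512 + 16 + 8 + 4 + 1, so σ^541 ≡ 841·29·841·29·1914 ≡ 1914 (mod 1943)
Since 1914 equals the digest 1914, verification succeeds.

passes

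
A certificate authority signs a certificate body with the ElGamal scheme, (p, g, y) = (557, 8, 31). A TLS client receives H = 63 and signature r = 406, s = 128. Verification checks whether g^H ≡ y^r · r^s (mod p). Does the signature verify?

does not verify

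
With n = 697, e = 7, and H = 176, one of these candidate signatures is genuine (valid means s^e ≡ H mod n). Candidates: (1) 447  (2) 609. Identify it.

2

Candidate 1: 447^2 = 199809 ≡ 467; 447^4 ≡ 467^2 = 218089 ≡ 625; 7 = 4 + 2 + 1, so 447^7 ≡ 625·467·447 ≡ 180 (mod 697)
Candidate 2: 609^2 = 370881 ≡ 77; 609^4 ≡ 77^2 = 5929 ≡ 353; 7 = 4 + 2 + 1, so 609^7 ≡ 353·77·609 ≡ 176 (mod 697)
  → matches H = 176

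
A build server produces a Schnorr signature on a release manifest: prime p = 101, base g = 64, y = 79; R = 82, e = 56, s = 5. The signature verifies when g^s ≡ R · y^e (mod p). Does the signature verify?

verifies

g^s mod p:
Squares mod 101: 64^1≡64, 64^2≡56, 64^4≡5
5 = 4 + 1, so 64^5 ≡ 5·64 ≡ 17 (mod 101)
R · y^e mod p:
Squares mod 101: 79^1≡79, 79^2≡80, 79^4≡37, 79^8≡56, 79^16≡5, 79^32≡25
56 = 32 + 16 + 8, so 79^56 ≡ 25·5·56 ≡ 31 (mod 101)
82·31 = 2542 ≡ 17 (mod 101)
17 ≡ 17 (mod 101); signature holds.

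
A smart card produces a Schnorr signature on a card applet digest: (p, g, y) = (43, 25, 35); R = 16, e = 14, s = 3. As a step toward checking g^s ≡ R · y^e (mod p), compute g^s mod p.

16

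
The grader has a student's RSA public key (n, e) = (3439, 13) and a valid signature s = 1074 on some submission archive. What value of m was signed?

2293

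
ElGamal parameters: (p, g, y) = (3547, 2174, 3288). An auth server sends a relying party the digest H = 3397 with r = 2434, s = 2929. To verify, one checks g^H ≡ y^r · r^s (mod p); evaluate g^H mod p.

448

2174^2 = 4726276 ≡ 1672
2174^4 ≡ 1672^2 = 2795584 ≡ 548
2174^8 ≡ 548^2 = 300304 ≡ 2356
2174^16 ≡ 2356^2 = 5550736 ≡ 3228
2174^32 ≡ 3228^2 = 10419984 ≡ 2445
2174^64 ≡ 2445^2 = 5978025 ≡ 1330
2174^128 ≡ 1330^2 = 1768900 ≡ 2494
2174^256 ≡ 2494^2 = 6220036 ≡ 2145
2174^512 ≡ 2145^2 = 4601025 ≡ 566
2174^1024 ≡ 566^2 = 320356 ≡ 1126
2174^2048 ≡ 1126^2 = 1267876 ≡ 1597
3397 = 2048 + 1024 + 256 + 64 + 4 + 1, so 2174^3397 ≡ 1597·1126·2145·1330·548·2174 ≡ 448 (mod 3547)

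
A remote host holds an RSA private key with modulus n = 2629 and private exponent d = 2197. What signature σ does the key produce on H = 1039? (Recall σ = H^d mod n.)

432

H^2 ≡ 1039^2 = 1079521 ≡ 1631
H^4 ≡ 1631^2 = 2660161 ≡ 2242
H^8 ≡ 2242^2 = 5026564 ≡ 2545
H^16 ≡ 2545^2 = 6477025 ≡ 1798
H^32 ≡ 1798^2 = 3232804 ≡ 1763
H^64 ≡ 1763^2 = 3108169 ≡ 691
H^128 ≡ 691^2 = 477481 ≡ 1632
H^256 ≡ 1632^2 = 2663424 ≡ 247
H^512 ≡ 247^2 = 61009 ≡ 542
H^1024 ≡ 542^2 = 293764 ≡ 1945
H^2048 ≡ 1945^2 = 3783025 ≡ 2523
2197 = 2048 + 128 + 16 + 4 + 1, so H^2197 ≡ 2523·1632·1798·2242·1039 ≡ 432 (mod 2629)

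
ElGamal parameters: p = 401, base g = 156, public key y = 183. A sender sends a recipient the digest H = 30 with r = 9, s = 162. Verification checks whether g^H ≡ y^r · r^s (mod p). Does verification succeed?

fails

Left side g^H mod p:
156^30 mod 401 = 29
Right side y^r · r^s mod p:
183^9 mod 401 = 64
9^162 mod 401 = 352
64·352 = 22528 ≡ 72 (mod 401)
29 ≠ 72, so verification fails.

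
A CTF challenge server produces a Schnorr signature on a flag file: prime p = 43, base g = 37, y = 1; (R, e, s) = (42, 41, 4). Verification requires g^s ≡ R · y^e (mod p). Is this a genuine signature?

g^s mod p:
Squares mod 43: 37^1≡37, 37^2≡36, 37^4≡6
37^4 ≡ 6 (mod 43)
R · y^e mod p:
Squares mod 43: 1^1≡1, 1^2≡1, 1^4≡1, 1^8≡1, 1^16≡1, 1^32≡1
41 = 32 + 8 + 1, so 1^41 ≡ 1·1·1 ≡ 1 (mod 43)
42·1 = 42 ≡ 42 (mod 43)
6 ≠ 42; the check fails.

forged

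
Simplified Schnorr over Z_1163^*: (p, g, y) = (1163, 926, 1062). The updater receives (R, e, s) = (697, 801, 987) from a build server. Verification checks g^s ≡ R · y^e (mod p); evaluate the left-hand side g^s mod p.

1133

926^987 mod 1163 = 1133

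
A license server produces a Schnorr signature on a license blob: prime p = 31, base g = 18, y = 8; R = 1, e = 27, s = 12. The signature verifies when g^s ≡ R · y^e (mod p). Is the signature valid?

g^s mod p:
18^2 = 324 ≡ 14
18^4 ≡ 14^2 = 196 ≡ 10
18^8 ≡ 10^2 = 100 ≡ 7
12 = 8 + 4, so 18^12 ≡ 7·10 ≡ 8 (mod 31)
R · y^e mod p:
8^2 = 64 ≡ 2
8^4 ≡ 2^2 = 4
8^8 ≡ 4^2 = 16
8^16 ≡ 16^2 = 256 ≡ 8
27 = 16 + 8 + 2 + 1, so 8^27 ≡ 8·16·2·8 ≡ 2 (mod 31)
1·2 = 2 ≡ 2 (mod 31)
8 ≠ 2; the check fails.

invalid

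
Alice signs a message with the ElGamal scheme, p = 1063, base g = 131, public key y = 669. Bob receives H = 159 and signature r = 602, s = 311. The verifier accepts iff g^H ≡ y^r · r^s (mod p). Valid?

no

Left side g^H mod p:
Squares mod 1063: 131^1≡131, 131^2≡153, 131^4≡23, 131^8≡529, 131^16≡272, 131^32≡637, 131^64≡766, 131^128≡1043
159 = 128 + 16 + 8 + 4 + 2 + 1, so 131^159 ≡ 1043·272·529·23·153·131 ≡ 771 (mod 1063)
Right side y^r · r^s mod p:
Squares mod 1063: 669^1≡669, 669^2≡38, 669^4≡381, 669^8≡593, 669^16≡859, 669^32≡159, 669^64≡832, 669^128≡211, 669^256≡938, 669^512≡743
602 = 512 + 64 + 16 + 8 + 2, so 669^602 ≡ 743·832·859·593·38 ≡ 577 (mod 1063)
Squares mod 1063: 602^1≡602, 602^2≡984, 602^4≡926, 602^8≡698, 602^16≡350, 602^32≡255, 602^64≡182, 602^128≡171, 602^256≡540
311 = 256 + 32 + 16 + 4 + 2 + 1, so 602^311 ≡ 540·255·350·926·984·602 ≡ 921 (mod 1063)
577·921 = 531417 ≡ 980 (mod 1063)
771 ≠ 980, so verification fails.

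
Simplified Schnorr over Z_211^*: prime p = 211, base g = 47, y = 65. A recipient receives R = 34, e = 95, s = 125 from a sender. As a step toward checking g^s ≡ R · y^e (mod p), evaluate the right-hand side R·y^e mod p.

73

Squares mod 211: 65^1≡65, 65^2≡5, 65^4≡25, 65^8≡203, 65^16≡64, 65^32≡87, 65^64≡184
95 = 64 + 16 + 8 + 4 + 2 + 1, so 65^95 ≡ 184·64·203·25·5·65 ≡ 58 (mod 211)
R · y^e ≡ 34·58 = 1972 ≡ 73 (mod 211)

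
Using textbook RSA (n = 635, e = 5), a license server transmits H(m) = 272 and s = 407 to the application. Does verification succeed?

s^2 ≡ 407^2 = 165649 ≡ 549
s^4 ≡ 549^2 = 301401 ≡ 411
5 = 4 + 1, so s^5 ≡ 411·407 ≡ 272 (mod 635)
s^5 mod 635 = 272 matches H(m).

passes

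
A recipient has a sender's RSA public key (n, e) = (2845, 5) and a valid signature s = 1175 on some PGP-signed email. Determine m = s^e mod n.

1065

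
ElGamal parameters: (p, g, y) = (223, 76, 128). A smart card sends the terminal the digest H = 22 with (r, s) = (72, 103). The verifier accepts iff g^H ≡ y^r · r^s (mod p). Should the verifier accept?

reject

Left side g^H mod p:
76^22 mod 223 = 133
Right side y^r · r^s mod p:
128^72 mod 223 = 17
72^103 mod 223 = 83
17·83 = 1411 ≡ 73 (mod 223)
133 ≠ 73, so verification fails.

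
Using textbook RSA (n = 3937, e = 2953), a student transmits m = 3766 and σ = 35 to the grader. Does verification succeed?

Squares mod 3937: σ^1≡35, σ^2≡1225, σ^4≡628, σ^8≡684, σ^16≡3290, σ^32≡1287, σ^64≡2829, σ^128≡3257, σ^256≡1771, σ^512≡2589, σ^1024≡2147, σ^2048≡3319
2953 = 2048 + 512 + 256 + 128 + 8 + 1, so σ^2953 ≡ 3319·2589·1771·3257·684·35 ≡ 3753 (mod 3937)
The recovered value 3753 does not match the digest 3766.

fails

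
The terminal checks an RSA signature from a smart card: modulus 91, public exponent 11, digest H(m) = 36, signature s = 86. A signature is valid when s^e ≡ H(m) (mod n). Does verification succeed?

fails

Squares mod 91: s^1≡86, s^2≡25, s^4≡79, s^8≡53
11 = 8 + 2 + 1, so s^11 ≡ 53·25·86 ≡ 18 (mod 91)
s^11 mod 91 = 18, but H(m) = 36.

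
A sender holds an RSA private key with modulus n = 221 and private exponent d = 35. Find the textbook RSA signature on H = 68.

H^2 ≡ 68^2 = 4624 ≡ 204
H^4 ≡ 204^2 = 41616 ≡ 68
H^8 ≡ 68^2 = 4624 ≡ 204
H^16 ≡ 204^2 = 41616 ≡ 68
H^32 ≡ 68^2 = 4624 ≡ 204
35 = 32 + 2 + 1, so H^35 ≡ 204·204·68 ≡ 204 (mod 221)

204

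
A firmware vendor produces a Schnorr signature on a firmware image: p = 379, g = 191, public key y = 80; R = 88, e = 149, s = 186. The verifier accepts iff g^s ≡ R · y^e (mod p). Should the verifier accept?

accept

g^s mod p:
Squares mod 379: 191^1≡191, 191^2≡97, 191^4≡313, 191^8≡187, 191^16≡101, 191^32≡347, 191^64≡266, 191^128≡262
186 = 128 + 32 + 16 + 8 + 2, so 191^186 ≡ 262·347·101·187·97 ≡ 267 (mod 379)
R · y^e mod p:
Squares mod 379: 80^1≡80, 80^2≡336, 80^4≡333, 80^8≡221, 80^16≡329, 80^32≡226, 80^64≡290, 80^128≡341
149 = 128 + 16 + 4 + 1, so 80^149 ≡ 341·329·333·80 ≡ 171 (mod 379)
88·171 = 15048 ≡ 267 (mod 379)
267 ≡ 267 (mod 379); signature holds.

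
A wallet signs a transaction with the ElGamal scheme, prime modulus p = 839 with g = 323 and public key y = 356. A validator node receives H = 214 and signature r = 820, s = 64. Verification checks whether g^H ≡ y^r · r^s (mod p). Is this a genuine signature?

genuine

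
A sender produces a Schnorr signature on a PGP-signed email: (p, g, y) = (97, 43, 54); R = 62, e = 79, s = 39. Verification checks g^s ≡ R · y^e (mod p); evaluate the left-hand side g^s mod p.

Squares mod 97: 43^1≡43, 43^2≡6, 43^4≡36, 43^8≡35, 43^16≡61, 43^32≡35
39 = 32 + 4 + 2 + 1, so 43^39 ≡ 35·36·6·43 ≡ 33 (mod 97)

33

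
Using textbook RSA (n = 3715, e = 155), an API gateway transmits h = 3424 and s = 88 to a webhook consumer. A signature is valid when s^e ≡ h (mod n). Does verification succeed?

fails

Squares mod 3715: s^1≡88, s^2≡314, s^4≡2006, s^8≡691, s^16≡1961, s^32≡496, s^64≡826, s^128≡2431
155 = 128 + 16 + 8 + 2 + 1, so s^155 ≡ 2431·1961·691·314·88 ≡ 3407 (mod 3715)
s^155 mod 3715 = 3407, but h = 3424.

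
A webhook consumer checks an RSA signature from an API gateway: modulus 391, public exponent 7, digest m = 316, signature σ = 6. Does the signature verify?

Squares mod 391: σ^1≡6, σ^2≡36, σ^4≡123
7 = 4 + 2 + 1, so σ^7 ≡ 123·36·6 ≡ 371 (mod 391)
The recovered value 371 does not match the digest 316.

does not verify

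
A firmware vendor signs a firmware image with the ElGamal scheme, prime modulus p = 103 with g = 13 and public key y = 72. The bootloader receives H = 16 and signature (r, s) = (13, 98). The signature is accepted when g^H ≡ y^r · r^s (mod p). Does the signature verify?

does not verify

Left side g^H mod p:
13^2 = 169 ≡ 66
13^4 ≡ 66^2 = 4356 ≡ 30
13^8 ≡ 30^2 = 900 ≡ 76
13^16 ≡ 76^2 = 5776 ≡ 8
Right side y^r · r^s mod p:
72^2 = 5184 ≡ 34
72^4 ≡ 34^2 = 1156 ≡ 23
72^8 ≡ 23^2 = 529 ≡ 14
13 = 8 + 4 + 1, so 72^13 ≡ 14·23·72 ≡ 9 (mod 103)
13^2 = 169 ≡ 66
13^4 ≡ 66^2 = 4356 ≡ 30
13^8 ≡ 30^2 = 900 ≡ 76
13^16 ≡ 76^2 = 5776 ≡ 8
13^32 ≡ 8^2 = 64
13^64 ≡ 64^2 = 4096 ≡ 79
98 = 64 + 32 + 2, so 13^98 ≡ 79·64·66 ≡ 79 (mod 103)
9·79 = 711 ≡ 93 (mod 103)
8 ≠ 93, so verification fails.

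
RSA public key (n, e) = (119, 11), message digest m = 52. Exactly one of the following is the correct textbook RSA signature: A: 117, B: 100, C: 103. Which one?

Candidate A: Squares mod 119: 117^1≡117, 117^2≡4, 117^4≡16, 117^8≡18; 11 = 8 + 2 + 1, so 117^11 ≡ 18·4·117 ≡ 94 (mod 119)
Candidate B: Squares mod 119: 100^1≡100, 100^2≡4, 100^4≡16, 100^8≡18; 11 = 8 + 2 + 1, so 100^11 ≡ 18·4·100 ≡ 60 (mod 119)
Candidate C: Squares mod 119: 103^1≡103, 103^2≡18, 103^4≡86, 103^8≡18; 11 = 8 + 2 + 1, so 103^11 ≡ 18·18·103 ≡ 52 (mod 119)
  → matches m = 52

C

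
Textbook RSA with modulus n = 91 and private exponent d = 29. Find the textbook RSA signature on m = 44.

18

m^2 ≡ 44^2 = 1936 ≡ 25
m^4 ≡ 25^2 = 625 ≡ 79
m^8 ≡ 79^2 = 6241 ≡ 53
m^16 ≡ 53^2 = 2809 ≡ 79
29 = 16 + 8 + 4 + 1, so m^29 ≡ 79·53·79·44 ≡ 18 (mod 91)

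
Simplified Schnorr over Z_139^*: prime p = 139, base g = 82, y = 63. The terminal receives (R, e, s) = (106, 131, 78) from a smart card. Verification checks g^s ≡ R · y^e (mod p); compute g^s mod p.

80

82^2 = 6724 ≡ 52
82^4 ≡ 52^2 = 2704 ≡ 63
82^8 ≡ 63^2 = 3969 ≡ 77
82^16 ≡ 77^2 = 5929 ≡ 91
82^32 ≡ 91^2 = 8281 ≡ 80
82^64 ≡ 80^2 = 6400 ≡ 6
78 = 64 + 8 + 4 + 2, so 82^78 ≡ 6·77·63·52 ≡ 80 (mod 139)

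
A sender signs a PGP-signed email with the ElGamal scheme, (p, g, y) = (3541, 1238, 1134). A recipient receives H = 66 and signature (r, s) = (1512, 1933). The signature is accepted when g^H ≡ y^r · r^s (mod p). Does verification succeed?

fails

Left side g^H mod p:
1238^2 = 1532644 ≡ 2932
1238^4 ≡ 2932^2 = 8596624 ≡ 2617
1238^8 ≡ 2617^2 = 6848689 ≡ 395
1238^16 ≡ 395^2 = 156025 ≡ 221
1238^32 ≡ 221^2 = 48841 ≡ 2808
1238^64 ≡ 2808^2 = 7884864 ≡ 2598
66 = 64 + 2, so 1238^66 ≡ 2598·2932 ≡ 645 (mod 3541)
Right side y^r · r^s mod p:
1134^2 = 1285956 ≡ 573
1134^4 ≡ 573^2 = 328329 ≡ 2557
1134^8 ≡ 2557^2 = 6538249 ≡ 1563
1134^16 ≡ 1563^2 = 2442969 ≡ 3220
1134^32 ≡ 3220^2 = 10368400 ≡ 352
1134^64 ≡ 352^2 = 123904 ≡ 3510
1134^128 ≡ 3510^2 = 12320100 ≡ 961
1134^256 ≡ 961^2 = 923521 ≡ 2861
1134^512 ≡ 2861^2 = 8185321 ≡ 2070
1134^1024 ≡ 2070^2 = 4284900 ≡ 290
1512 = 1024 + 256 + 128 + 64 + 32 + 8, so 1134^1512 ≡ 290·2861·961·3510·352·1563 ≡ 572 (mod 3541)
1512^2 = 2286144 ≡ 2199
1512^4 ≡ 2199^2 = 4835601 ≡ 2136
1512^8 ≡ 2136^2 = 4562496 ≡ 1688
1512^16 ≡ 1688^2 = 2849344 ≡ 2380
1512^32 ≡ 2380^2 = 5664400 ≡ 2341
1512^64 ≡ 2341^2 = 5480281 ≡ 2354
1512^128 ≡ 2354^2 = 5541316 ≡ 3192
1512^256 ≡ 3192^2 = 10188864 ≡ 1407
1512^512 ≡ 1407^2 = 1979649 ≡ 230
1512^1024 ≡ 230^2 = 52900 ≡ 3326
1933 = 1024 + 512 + 256 + 128 + 8 + 4 + 1, so 1512^1933 ≡ 3326·230·1407·3192·1688·2136·1512 ≡ 2989 (mod 3541)
572·2989 = 1709708 ≡ 2946 (mod 3541)
645 ≠ 2946, so verification fails.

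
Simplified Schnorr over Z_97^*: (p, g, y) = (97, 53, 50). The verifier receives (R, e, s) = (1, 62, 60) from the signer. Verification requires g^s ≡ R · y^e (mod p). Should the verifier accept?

g^s mod p:
Squares mod 97: 53^1≡53, 53^2≡93, 53^4≡16, 53^8≡62, 53^16≡61, 53^32≡35
60 = 32 + 16 + 8 + 4, so 53^60 ≡ 35·61·62·16 ≡ 22 (mod 97)
R · y^e mod p:
Squares mod 97: 50^1≡50, 50^2≡75, 50^4≡96, 50^8≡1, 50^16≡1, 50^32≡1
62 = 32 + 16 + 8 + 4 + 2, so 50^62 ≡ 1·1·1·96·75 ≡ 22 (mod 97)
1·22 = 22 ≡ 22 (mod 97)
22 ≡ 22 (mod 97); signature holds.

accept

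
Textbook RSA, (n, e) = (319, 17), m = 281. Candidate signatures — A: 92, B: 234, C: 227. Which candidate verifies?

C

Candidate A: 92^17 mod 319 = 38
Candidate B: 234^17 mod 319 = 108
Candidate C: 227^17 mod 319 = 281
  → matches m = 281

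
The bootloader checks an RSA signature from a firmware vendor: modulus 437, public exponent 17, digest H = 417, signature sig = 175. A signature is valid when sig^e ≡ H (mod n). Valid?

no

Squares mod 437: sig^1≡175, sig^2≡35, sig^4≡351, sig^8≡404, sig^16≡215
17 = 16 + 1, so sig^17 ≡ 215·175 ≡ 43 (mod 437)
sig^17 mod 437 = 43, but H = 417.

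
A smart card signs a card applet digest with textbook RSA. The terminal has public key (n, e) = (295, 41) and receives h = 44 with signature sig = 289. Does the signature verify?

does not verify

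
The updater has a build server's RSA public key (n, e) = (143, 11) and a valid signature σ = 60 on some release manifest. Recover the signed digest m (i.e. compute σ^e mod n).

5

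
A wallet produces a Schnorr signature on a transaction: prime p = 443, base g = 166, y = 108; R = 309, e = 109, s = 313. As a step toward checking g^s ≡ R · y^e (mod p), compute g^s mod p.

181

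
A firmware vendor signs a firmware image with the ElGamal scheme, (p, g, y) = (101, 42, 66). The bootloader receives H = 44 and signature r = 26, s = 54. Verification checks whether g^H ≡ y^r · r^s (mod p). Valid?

yes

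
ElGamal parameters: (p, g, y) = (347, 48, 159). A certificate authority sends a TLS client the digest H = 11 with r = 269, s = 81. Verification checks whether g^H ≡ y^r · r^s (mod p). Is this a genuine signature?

Left side g^H mod p:
48^11 mod 347 = 310
Right side y^r · r^s mod p:
159^269 mod 347 = 87
269^81 mod 347 = 279
87·279 = 24273 ≡ 330 (mod 347)
310 ≠ 330, so verification fails.

forged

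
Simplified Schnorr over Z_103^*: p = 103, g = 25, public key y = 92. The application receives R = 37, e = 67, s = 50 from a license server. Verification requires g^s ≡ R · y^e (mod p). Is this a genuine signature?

forged

g^s mod p:
25^2 = 625 ≡ 7
25^4 ≡ 7^2 = 49
25^8 ≡ 49^2 = 2401 ≡ 32
25^16 ≡ 32^2 = 1024 ≡ 97
25^32 ≡ 97^2 = 9409 ≡ 36
50 = 32 + 16 + 2, so 25^50 ≡ 36·97·7 ≡ 33 (mod 103)
R · y^e mod p:
92^2 = 8464 ≡ 18
92^4 ≡ 18^2 = 324 ≡ 15
92^8 ≡ 15^2 = 225 ≡ 19
92^16 ≡ 19^2 = 361 ≡ 52
92^32 ≡ 52^2 = 2704 ≡ 26
92^64 ≡ 26^2 = 676 ≡ 58
67 = 64 + 2 + 1, so 92^67 ≡ 58·18·92 ≡ 52 (mod 103)
37·52 = 1924 ≡ 70 (mod 103)
33 ≠ 70; the check fails.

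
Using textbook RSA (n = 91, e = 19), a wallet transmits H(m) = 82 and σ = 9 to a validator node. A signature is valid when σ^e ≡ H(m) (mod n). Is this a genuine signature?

σ^2 ≡ 9^2 = 81
σ^4 ≡ 81^2 = 6561 ≡ 9
σ^8 ≡ 9^2 = 81
σ^16 ≡ 81^2 = 6561 ≡ 9
19 = 16 + 2 + 1, so σ^19 ≡ 9·81·9 ≡ 9 (mod 91)
σ^19 mod 91 = 9, but H(m) = 82.

forged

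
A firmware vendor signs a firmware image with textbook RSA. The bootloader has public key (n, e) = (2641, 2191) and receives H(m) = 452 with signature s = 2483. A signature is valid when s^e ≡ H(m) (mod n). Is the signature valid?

valid

s^2 ≡ 2483^2 = 6165289 ≡ 1195
s^4 ≡ 1195^2 = 1428025 ≡ 1885
s^8 ≡ 1885^2 = 3553225 ≡ 1080
s^16 ≡ 1080^2 = 1166400 ≡ 1719
s^32 ≡ 1719^2 = 2954961 ≡ 2323
s^64 ≡ 2323^2 = 5396329 ≡ 766
s^128 ≡ 766^2 = 586756 ≡ 454
s^256 ≡ 454^2 = 206116 ≡ 118
s^512 ≡ 118^2 = 13924 ≡ 719
s^1024 ≡ 719^2 = 516961 ≡ 1966
s^2048 ≡ 1966^2 = 3865156 ≡ 1373
2191 = 2048 + 128 + 8 + 4 + 2 + 1, so s^2191 ≡ 1373·454·1080·1885·1195·2483 ≡ 452 (mod 2641)
452 = H(m), so the signature checks out.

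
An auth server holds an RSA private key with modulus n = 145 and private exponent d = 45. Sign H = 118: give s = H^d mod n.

108

Squares mod 145: H^1≡118, H^2≡4, H^4≡16, H^8≡111, H^16≡141, H^32≡16
45 = 32 + 8 + 4 + 1, so H^45 ≡ 16·111·16·118 ≡ 108 (mod 145)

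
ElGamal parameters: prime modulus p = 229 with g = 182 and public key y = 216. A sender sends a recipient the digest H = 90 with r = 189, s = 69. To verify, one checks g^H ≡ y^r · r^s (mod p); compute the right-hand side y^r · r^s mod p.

11

Squares mod 229: 216^1≡216, 216^2≡169, 216^4≡165, 216^8≡203, 216^16≡218, 216^32≡121, 216^64≡214, 216^128≡225
189 = 128 + 32 + 16 + 8 + 4 + 1, so 216^189 ≡ 225·121·218·203·165·216 ≡ 141 (mod 229)
Squares mod 229: 189^1≡189, 189^2≡226, 189^4≡9, 189^8≡81, 189^16≡149, 189^32≡217, 189^64≡144
69 = 64 + 4 + 1, so 189^69 ≡ 144·9·189 ≡ 143 (mod 229)
y^r · r^s ≡ 141·143 = 20163 ≡ 11 (mod 229)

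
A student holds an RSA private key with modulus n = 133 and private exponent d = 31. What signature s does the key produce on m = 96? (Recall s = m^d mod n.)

96

m^2 ≡ 96^2 = 9216 ≡ 39
m^4 ≡ 39^2 = 1521 ≡ 58
m^8 ≡ 58^2 = 3364 ≡ 39
m^16 ≡ 39^2 = 1521 ≡ 58
31 = 16 + 8 + 4 + 2 + 1, so m^31 ≡ 58·39·58·39·96 ≡ 96 (mod 133)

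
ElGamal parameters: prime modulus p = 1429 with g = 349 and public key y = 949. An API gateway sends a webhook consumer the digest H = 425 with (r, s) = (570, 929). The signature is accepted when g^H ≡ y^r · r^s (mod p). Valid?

Left side g^H mod p:
Squares mod 1429: 349^1≡349, 349^2≡336, 349^4≡5, 349^8≡25, 349^16≡625, 349^32≡508, 349^64≡844, 349^128≡694, 349^256≡63
425 = 256 + 128 + 32 + 8 + 1, so 349^425 ≡ 63·694·508·25·349 ≡ 1330 (mod 1429)
Right side y^r · r^s mod p:
Squares mod 1429: 949^1≡949, 949^2≡331, 949^4≡957, 949^8≡1289, 949^16≡1023, 949^32≡501, 949^64≡926, 949^128≡76, 949^256≡60, 949^512≡742
570 = 512 + 32 + 16 + 8 + 2, so 949^570 ≡ 742·501·1023·1289·331 ≡ 577 (mod 1429)
Squares mod 1429: 570^1≡570, 570^2≡517, 570^4≡66, 570^8≡69, 570^16≡474, 570^32≡323, 570^64≡12, 570^128≡144, 570^256≡730, 570^512≡1312
929 = 512 + 256 + 128 + 32 + 1, so 570^929 ≡ 1312·730·144·323·570 ≡ 458 (mod 1429)
577·458 = 264266 ≡ 1330 (mod 1429)
1330 ≡ 1330 (mod 1429), so the signature is genuine.

yes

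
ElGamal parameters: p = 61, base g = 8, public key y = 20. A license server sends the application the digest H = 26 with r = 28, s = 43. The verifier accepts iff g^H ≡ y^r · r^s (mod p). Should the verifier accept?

reject

Left side g^H mod p:
Squares mod 61: 8^1≡8, 8^2≡3, 8^4≡9, 8^8≡20, 8^16≡34
26 = 16 + 8 + 2, so 8^26 ≡ 34·20·3 ≡ 27 (mod 61)
Right side y^r · r^s mod p:
Squares mod 61: 20^1≡20, 20^2≡34, 20^4≡58, 20^8≡9, 20^16≡20
28 = 16 + 8 + 4, so 20^28 ≡ 20·9·58 ≡ 9 (mod 61)
Squares mod 61: 28^1≡28, 28^2≡52, 28^4≡20, 28^8≡34, 28^16≡58, 28^32≡9
43 = 32 + 8 + 2 + 1, so 28^43 ≡ 9·34·52·28 ≡ 53 (mod 61)
9·53 = 477 ≡ 50 (mod 61)
27 ≠ 50, so verification fails.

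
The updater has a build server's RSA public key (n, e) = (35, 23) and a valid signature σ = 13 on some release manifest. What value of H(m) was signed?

σ^23 mod 35 = 27

27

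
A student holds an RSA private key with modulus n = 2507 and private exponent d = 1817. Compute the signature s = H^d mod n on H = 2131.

H^1817 mod 2507 = 28

28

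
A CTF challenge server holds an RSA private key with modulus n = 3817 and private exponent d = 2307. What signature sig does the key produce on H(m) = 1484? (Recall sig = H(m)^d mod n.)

(H(m))^2307 mod 3817 = 2749

2749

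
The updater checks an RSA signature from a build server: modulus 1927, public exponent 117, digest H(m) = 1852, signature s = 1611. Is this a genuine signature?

genuine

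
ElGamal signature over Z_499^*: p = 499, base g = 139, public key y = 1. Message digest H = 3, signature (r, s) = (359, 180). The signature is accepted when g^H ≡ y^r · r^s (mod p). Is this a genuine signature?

Left side g^H mod p:
139^3 mod 499 = 1
Right side y^r · r^s mod p:
1^359 mod 499 = 1
359^180 mod 499 = 1
1·1 = 1 ≡ 1 (mod 499)
1 ≡ 1 (mod 499), so the signature is genuine.

genuine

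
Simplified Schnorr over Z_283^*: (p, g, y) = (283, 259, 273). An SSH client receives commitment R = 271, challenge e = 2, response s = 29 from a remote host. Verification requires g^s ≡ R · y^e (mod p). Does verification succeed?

g^s mod p:
259^2 = 67081 ≡ 10
259^4 ≡ 10^2 = 100
259^8 ≡ 100^2 = 10000 ≡ 95
259^16 ≡ 95^2 = 9025 ≡ 252
29 = 16 + 8 + 4 + 1, so 259^29 ≡ 252·95·100·259 ≡ 75 (mod 283)
R · y^e mod p:
273^2 = 74529 ≡ 100
271·100 = 27100 ≡ 215 (mod 283)
75 ≠ 215; the check fails.

fails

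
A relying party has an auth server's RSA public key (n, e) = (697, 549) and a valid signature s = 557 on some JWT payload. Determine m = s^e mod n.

s^2 ≡ 557^2 = 310249 ≡ 84
s^4 ≡ 84^2 = 7056 ≡ 86
s^8 ≡ 86^2 = 7396 ≡ 426
s^16 ≡ 426^2 = 181476 ≡ 256
s^32 ≡ 256^2 = 65536 ≡ 18
s^64 ≡ 18^2 = 324
s^128 ≡ 324^2 = 104976 ≡ 426
s^256 ≡ 426^2 = 181476 ≡ 256
s^512 ≡ 256^2 = 65536 ≡ 18
549 = 512 + 32 + 4 + 1, so s^549 ≡ 18·18·86·557 ≡ 149 (mod 697)

149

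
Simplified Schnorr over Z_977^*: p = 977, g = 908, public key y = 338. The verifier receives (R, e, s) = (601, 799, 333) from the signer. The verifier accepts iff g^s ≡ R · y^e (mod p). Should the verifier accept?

g^s mod p:
908^333 mod 977 = 130
R · y^e mod p:
338^799 mod 977 = 889
601·889 = 534289 ≡ 847 (mod 977)
130 ≠ 847; the check fails.

reject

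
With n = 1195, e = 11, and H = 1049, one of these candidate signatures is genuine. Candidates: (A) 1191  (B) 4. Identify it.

Candidate A: 1191^2 = 1418481 ≡ 16; 1191^4 ≡ 16^2 = 256; 1191^8 ≡ 256^2 = 65536 ≡ 1006; 11 = 8 + 2 + 1, so 1191^11 ≡ 1006·16·1191 ≡ 146 (mod 1195)
Candidate B: 4^2 = 16; 4^4 ≡ 16^2 = 256; 4^8 ≡ 256^2 = 65536 ≡ 1006; 11 = 8 + 2 + 1, so 4^11 ≡ 1006·16·4 ≡ 1049 (mod 1195)
  → matches H = 1049

B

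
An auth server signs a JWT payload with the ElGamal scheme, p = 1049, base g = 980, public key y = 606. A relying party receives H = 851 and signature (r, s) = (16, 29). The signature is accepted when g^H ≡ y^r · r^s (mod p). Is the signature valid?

valid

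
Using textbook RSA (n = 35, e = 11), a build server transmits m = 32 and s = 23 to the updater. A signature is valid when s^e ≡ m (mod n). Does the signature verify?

Squares mod 35: s^1≡23, s^2≡4, s^4≡16, s^8≡11
11 = 8 + 2 + 1, so s^11 ≡ 11·4·23 ≡ 32 (mod 35)
Since 32 equals the digest 32, verification succeeds.

verifies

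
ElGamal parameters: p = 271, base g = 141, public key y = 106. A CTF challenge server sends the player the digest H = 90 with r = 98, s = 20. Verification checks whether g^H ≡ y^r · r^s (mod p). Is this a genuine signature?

genuine

Left side g^H mod p:
Squares mod 271: 141^1≡141, 141^2≡98, 141^4≡119, 141^8≡69, 141^16≡154, 141^32≡139, 141^64≡80
90 = 64 + 16 + 8 + 2, so 141^90 ≡ 80·154·69·98 ≡ 1 (mod 271)
Right side y^r · r^s mod p:
Squares mod 271: 106^1≡106, 106^2≡125, 106^4≡178, 106^8≡248, 106^16≡258, 106^32≡169, 106^64≡106
98 = 64 + 32 + 2, so 106^98 ≡ 106·169·125 ≡ 248 (mod 271)
Squares mod 271: 98^1≡98, 98^2≡119, 98^4≡69, 98^8≡154, 98^16≡139
20 = 16 + 4, so 98^20 ≡ 139·69 ≡ 106 (mod 271)
248·106 = 26288 ≡ 1 (mod 271)
1 ≡ 1 (mod 271), so the signature is genuine.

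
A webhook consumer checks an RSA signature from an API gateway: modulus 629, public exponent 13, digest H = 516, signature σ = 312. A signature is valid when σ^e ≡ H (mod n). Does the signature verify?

σ^13 mod 629 = 231
The recovered value 231 does not match the digest 516.

does not verify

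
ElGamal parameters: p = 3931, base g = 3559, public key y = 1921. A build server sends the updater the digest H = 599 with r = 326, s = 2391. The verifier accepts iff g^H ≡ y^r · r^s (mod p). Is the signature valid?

Left side g^H mod p:
3559^2 = 12666481 ≡ 799
3559^4 ≡ 799^2 = 638401 ≡ 1579
3559^8 ≡ 1579^2 = 2493241 ≡ 987
3559^16 ≡ 987^2 = 974169 ≡ 3212
3559^32 ≡ 3212^2 = 10316944 ≡ 2000
3559^64 ≡ 2000^2 = 4000000 ≡ 2173
3559^128 ≡ 2173^2 = 4721929 ≡ 798
3559^256 ≡ 798^2 = 636804 ≡ 3913
3559^512 ≡ 3913^2 = 15311569 ≡ 324
599 = 512 + 64 + 16 + 4 + 2 + 1, so 3559^599 ≡ 324·2173·3212·1579·799·3559 ≡ 1263 (mod 3931)
Right side y^r · r^s mod p:
1921^2 = 3690241 ≡ 2963
1921^4 ≡ 2963^2 = 8779369 ≡ 1446
1921^8 ≡ 1446^2 = 2090916 ≡ 3555
1921^16 ≡ 3555^2 = 12638025 ≡ 3791
1921^32 ≡ 3791^2 = 14371681 ≡ 3876
1921^64 ≡ 3876^2 = 15023376 ≡ 3025
1921^128 ≡ 3025^2 = 9150625 ≡ 3188
1921^256 ≡ 3188^2 = 10163344 ≡ 1709
326 = 256 + 64 + 4 + 2, so 1921^326 ≡ 1709·3025·1446·2963 ≡ 3265 (mod 3931)
326^2 = 106276 ≡ 139
326^4 ≡ 139^2 = 19321 ≡ 3597
326^8 ≡ 3597^2 = 12938409 ≡ 1488
326^16 ≡ 1488^2 = 2214144 ≡ 991
326^32 ≡ 991^2 = 982081 ≡ 3262
326^64 ≡ 3262^2 = 10640644 ≡ 3358
326^128 ≡ 3358^2 = 11276164 ≡ 2056
326^256 ≡ 2056^2 = 4227136 ≡ 1311
326^512 ≡ 1311^2 = 1718721 ≡ 874
326^1024 ≡ 874^2 = 763876 ≡ 1262
326^2048 ≡ 1262^2 = 1592644 ≡ 589
2391 = 2048 + 256 + 64 + 16 + 4 + 2 + 1, so 326^2391 ≡ 589·1311·3358·991·3597·139·326 ≡ 972 (mod 3931)
3265·972 = 3173580 ≡ 1263 (mod 3931)
1263 ≡ 1263 (mod 3931), so the signature is genuine.

valid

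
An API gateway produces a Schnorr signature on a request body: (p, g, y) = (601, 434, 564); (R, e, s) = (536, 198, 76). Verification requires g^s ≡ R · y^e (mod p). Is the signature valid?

g^s mod p:
434^2 = 188356 ≡ 243
434^4 ≡ 243^2 = 59049 ≡ 151
434^8 ≡ 151^2 = 22801 ≡ 564
434^16 ≡ 564^2 = 318096 ≡ 167
434^32 ≡ 167^2 = 27889 ≡ 243
434^64 ≡ 243^2 = 59049 ≡ 151
76 = 64 + 8 + 4, so 434^76 ≡ 151·564·151 ≡ 167 (mod 601)
R · y^e mod p:
564^2 = 318096 ≡ 167
564^4 ≡ 167^2 = 27889 ≡ 243
564^8 ≡ 243^2 = 59049 ≡ 151
564^16 ≡ 151^2 = 22801 ≡ 564
564^32 ≡ 564^2 = 318096 ≡ 167
564^64 ≡ 167^2 = 27889 ≡ 243
564^128 ≡ 243^2 = 59049 ≡ 151
198 = 128 + 64 + 4 + 2, so 564^198 ≡ 151·243·243·167 ≡ 432 (mod 601)
536·432 = 231552 ≡ 167 (mod 601)
167 ≡ 167 (mod 601); signature holds.

valid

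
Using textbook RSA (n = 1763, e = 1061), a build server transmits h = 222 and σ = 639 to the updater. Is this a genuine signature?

genuine

Squares mod 1763: σ^1≡639, σ^2≡1068, σ^4≡1726, σ^8≡1369, σ^16≡92, σ^32≡1412, σ^64≡1554, σ^128≡1369, σ^256≡92, σ^512≡1412, σ^1024≡1554
1061 = 1024 + 32 + 4 + 1, so σ^1061 ≡ 1554·1412·1726·639 ≡ 222 (mod 1763)
σ^1061 mod 1763 = 222 matches h.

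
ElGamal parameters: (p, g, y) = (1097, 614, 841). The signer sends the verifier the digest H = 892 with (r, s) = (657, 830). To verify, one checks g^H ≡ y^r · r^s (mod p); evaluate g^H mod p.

965

614^2 = 376996 ≡ 725
614^4 ≡ 725^2 = 525625 ≡ 162
614^8 ≡ 162^2 = 26244 ≡ 1013
614^16 ≡ 1013^2 = 1026169 ≡ 474
614^32 ≡ 474^2 = 224676 ≡ 888
614^64 ≡ 888^2 = 788544 ≡ 898
614^128 ≡ 898^2 = 806404 ≡ 109
614^256 ≡ 109^2 = 11881 ≡ 911
614^512 ≡ 911^2 = 829921 ≡ 589
892 = 512 + 256 + 64 + 32 + 16 + 8 + 4, so 614^892 ≡ 589·911·898·888·474·1013·162 ≡ 965 (mod 1097)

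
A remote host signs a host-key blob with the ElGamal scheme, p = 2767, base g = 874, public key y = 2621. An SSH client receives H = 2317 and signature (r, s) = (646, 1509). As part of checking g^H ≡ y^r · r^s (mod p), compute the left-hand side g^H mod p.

185

Squares mod 2767: 874^1≡874, 874^2≡184, 874^4≡652, 874^8≡1753, 874^16≡1639, 874^32≡2331, 874^64≡1940, 874^128≡480, 874^256≡739, 874^512≡1022, 874^1024≡1325, 874^2048≡1347
2317 = 2048 + 256 + 8 + 4 + 1, so 874^2317 ≡ 1347·739·1753·652·874 ≡ 185 (mod 2767)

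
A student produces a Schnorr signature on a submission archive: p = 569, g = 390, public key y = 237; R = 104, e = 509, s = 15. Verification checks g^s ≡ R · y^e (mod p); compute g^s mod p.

390^15 mod 569 = 386

386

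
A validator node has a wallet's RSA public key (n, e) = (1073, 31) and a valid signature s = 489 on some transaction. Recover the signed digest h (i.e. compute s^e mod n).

806

Squares mod 1073: s^1≡489, s^2≡915, s^4≡285, s^8≡750, s^16≡248
31 = 16 + 8 + 4 + 2 + 1, so s^31 ≡ 248·750·285·915·489 ≡ 806 (mod 1073)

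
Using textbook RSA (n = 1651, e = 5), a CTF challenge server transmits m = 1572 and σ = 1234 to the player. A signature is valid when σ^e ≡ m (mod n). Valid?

yes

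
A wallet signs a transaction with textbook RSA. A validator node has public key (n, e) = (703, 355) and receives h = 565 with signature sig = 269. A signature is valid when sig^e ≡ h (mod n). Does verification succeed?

sig^2 ≡ 269^2 = 72361 ≡ 655
sig^4 ≡ 655^2 = 429025 ≡ 195
sig^8 ≡ 195^2 = 38025 ≡ 63
sig^16 ≡ 63^2 = 3969 ≡ 454
sig^32 ≡ 454^2 = 206116 ≡ 137
sig^64 ≡ 137^2 = 18769 ≡ 491
sig^128 ≡ 491^2 = 241081 ≡ 655
sig^256 ≡ 655^2 = 429025 ≡ 195
355 = 256 + 64 + 32 + 2 + 1, so sig^355 ≡ 195·491·137·655·269 ≡ 565 (mod 703)
sig^355 mod 703 = 565 matches h.

passes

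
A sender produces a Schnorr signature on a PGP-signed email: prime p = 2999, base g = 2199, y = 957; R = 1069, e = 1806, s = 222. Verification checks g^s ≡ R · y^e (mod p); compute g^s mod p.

Squares mod 2999: 2199^1≡2199, 2199^2≡1213, 2199^4≡1859, 2199^8≡1033, 2199^16≡2444, 2199^32≡2127, 2199^64≡1637, 2199^128≡1662
222 = 128 + 64 + 16 + 8 + 4 + 2, so 2199^222 ≡ 1662·1637·2444·1033·1859·1213 ≡ 280 (mod 2999)

280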